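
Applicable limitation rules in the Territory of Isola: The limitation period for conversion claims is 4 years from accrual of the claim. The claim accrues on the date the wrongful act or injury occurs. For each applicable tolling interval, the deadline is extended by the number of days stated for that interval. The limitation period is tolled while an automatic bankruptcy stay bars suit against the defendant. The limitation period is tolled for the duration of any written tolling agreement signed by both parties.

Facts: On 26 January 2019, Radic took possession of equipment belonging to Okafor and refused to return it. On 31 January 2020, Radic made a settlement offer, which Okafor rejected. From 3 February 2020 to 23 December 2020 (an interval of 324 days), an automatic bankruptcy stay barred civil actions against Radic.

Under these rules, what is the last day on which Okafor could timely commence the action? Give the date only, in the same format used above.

16 December 2023

The claim accrued on 26 January 2019, when the wrongful act occurred.
Adding the 4 years base period to 26 January 2019 gives a deadline of 26 January 2023, before any tolling.
The automatic bankruptcy stay from 3 February 2020 to 23 December 2020 tolled the period for 324 days, extending the deadline to 16 December 2023.
None of the other events listed affects the running of the period under the stated rules.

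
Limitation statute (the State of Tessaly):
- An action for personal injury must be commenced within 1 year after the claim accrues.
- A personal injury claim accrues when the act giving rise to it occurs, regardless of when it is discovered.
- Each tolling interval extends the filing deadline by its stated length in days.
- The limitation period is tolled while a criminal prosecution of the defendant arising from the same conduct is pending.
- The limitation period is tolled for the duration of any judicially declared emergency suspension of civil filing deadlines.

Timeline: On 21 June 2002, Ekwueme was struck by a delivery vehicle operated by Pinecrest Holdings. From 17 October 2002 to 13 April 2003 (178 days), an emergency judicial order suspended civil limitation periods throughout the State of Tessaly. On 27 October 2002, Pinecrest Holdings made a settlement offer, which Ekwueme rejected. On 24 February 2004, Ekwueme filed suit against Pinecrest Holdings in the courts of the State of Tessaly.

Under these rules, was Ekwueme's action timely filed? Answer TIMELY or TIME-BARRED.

The claim accrued on 21 June 2002, when the wrongful act occurred.
Adding the 1 year base period to 21 June 2002 gives a deadline of 21 June 2003, before any tolling.
The emergency suspension of filing deadlines from 17 October 2002 to 13 April 2003 tolled the period for 178 days, extending the deadline to 16 December 2003.
Nothing else in the chronology tolls or restarts the period.
The 24 February 2004 filing falls after the 16 December 2003 deadline; the claim is time-barred.

TIME-BARRED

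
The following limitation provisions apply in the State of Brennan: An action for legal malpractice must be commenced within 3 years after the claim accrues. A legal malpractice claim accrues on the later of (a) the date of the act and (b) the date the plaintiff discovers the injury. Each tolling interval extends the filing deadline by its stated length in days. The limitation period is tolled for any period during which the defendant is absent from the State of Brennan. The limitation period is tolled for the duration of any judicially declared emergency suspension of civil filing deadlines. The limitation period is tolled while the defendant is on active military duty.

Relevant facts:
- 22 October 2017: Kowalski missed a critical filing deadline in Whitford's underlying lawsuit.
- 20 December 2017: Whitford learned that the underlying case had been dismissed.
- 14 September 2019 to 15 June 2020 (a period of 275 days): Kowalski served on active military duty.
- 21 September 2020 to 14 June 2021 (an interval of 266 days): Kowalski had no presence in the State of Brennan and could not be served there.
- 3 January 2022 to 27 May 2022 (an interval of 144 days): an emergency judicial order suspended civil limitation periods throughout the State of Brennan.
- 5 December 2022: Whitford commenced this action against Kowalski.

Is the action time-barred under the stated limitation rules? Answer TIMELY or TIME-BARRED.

TIME-BARRED

The claim accrued on 20 December 2017 — the later of the 22 October 2017 act and the 20 December 2017 discovery.
The untolled deadline — 3 years after 20 December 2017 — is 20 December 2020.
The period was tolled for 275 days by the defendant's active military service (14 September 2019 to 15 June 2020), pushing the deadline to 21 September 2021.
The defendant's absence from the jurisdiction from 21 September 2020 to 14 June 2021 tolled the period for 266 days, extending the deadline to 14 June 2022.
Because the emergency suspension of filing deadlines ran from 3 January 2022 to 27 May 2022, the deadline is extended by 144 days to 5 November 2022.
Whitford filed on 5 December 2022, after the 5 November 2022 deadline, so the action is time-barred.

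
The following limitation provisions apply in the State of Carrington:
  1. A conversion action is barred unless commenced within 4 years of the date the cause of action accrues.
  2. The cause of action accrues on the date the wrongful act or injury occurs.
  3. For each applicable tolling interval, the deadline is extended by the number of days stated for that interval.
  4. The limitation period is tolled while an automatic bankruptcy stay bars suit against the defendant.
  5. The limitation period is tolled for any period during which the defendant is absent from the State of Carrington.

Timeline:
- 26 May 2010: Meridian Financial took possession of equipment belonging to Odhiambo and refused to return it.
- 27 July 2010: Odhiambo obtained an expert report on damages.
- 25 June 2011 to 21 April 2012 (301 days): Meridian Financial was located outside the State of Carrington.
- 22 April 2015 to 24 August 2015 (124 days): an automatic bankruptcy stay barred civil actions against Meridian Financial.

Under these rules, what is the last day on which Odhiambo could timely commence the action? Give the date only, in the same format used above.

23 March 2015

The claim accrued on 26 May 2010, when the wrongful act occurred.
4 years from 26 May 2010 is 26 May 2014.
Because the defendant's absence from the jurisdiction ran from 25 June 2011 to 21 April 2012, the deadline is extended by 301 days to 23 March 2015.
By the time the automatic bankruptcy stay began on 22 April 2015, the limitation period had already expired on 23 March 2015; that interval cannot revive it.
None of the other events listed affects the running of the period under the stated rules.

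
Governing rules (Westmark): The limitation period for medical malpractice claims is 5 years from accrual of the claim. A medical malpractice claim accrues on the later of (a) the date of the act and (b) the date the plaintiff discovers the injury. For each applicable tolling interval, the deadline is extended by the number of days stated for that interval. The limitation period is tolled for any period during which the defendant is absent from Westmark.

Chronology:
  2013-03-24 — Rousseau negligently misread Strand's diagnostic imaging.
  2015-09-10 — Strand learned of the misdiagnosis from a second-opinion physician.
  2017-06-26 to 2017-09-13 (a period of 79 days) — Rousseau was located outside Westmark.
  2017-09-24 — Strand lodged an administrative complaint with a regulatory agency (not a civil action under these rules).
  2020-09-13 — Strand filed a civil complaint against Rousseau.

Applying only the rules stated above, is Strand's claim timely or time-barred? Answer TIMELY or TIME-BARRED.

Because discovery on 2015-09-10 post-dates the 2013-03-24 act, accrual under the later-of rule falls on 2015-09-10.
The untolled deadline — 5 years after 2015-09-10 — is 2020-09-10.
The defendant's absence from the jurisdiction from 2017-06-26 to 2017-09-13 tolled the period for 79 days, extending the deadline to 2020-11-28.
The other events in the timeline have no effect on the limitation period under the stated rules.
Strand filed on 2020-09-13, before the 2020-11-28 deadline, so the action is timely.

TIMELY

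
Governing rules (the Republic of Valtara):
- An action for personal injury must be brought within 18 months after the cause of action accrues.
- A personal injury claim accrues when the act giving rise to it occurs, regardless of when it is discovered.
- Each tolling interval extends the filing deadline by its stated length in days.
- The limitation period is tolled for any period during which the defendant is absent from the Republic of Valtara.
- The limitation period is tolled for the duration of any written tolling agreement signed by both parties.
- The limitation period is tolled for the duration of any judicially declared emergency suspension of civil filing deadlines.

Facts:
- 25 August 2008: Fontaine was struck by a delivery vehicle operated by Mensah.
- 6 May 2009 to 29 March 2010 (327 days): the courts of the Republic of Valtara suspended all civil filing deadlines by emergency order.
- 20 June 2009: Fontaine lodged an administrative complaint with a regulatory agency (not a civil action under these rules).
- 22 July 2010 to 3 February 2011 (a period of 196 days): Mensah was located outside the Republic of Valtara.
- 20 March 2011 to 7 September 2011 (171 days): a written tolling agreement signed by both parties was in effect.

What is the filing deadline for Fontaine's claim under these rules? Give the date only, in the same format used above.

20 January 2012

The limitation period began to run on 25 August 2008.
The untolled deadline — 18 months after 25 August 2008 — is 25 February 2010.
The emergency suspension of filing deadlines from 6 May 2009 to 29 March 2010 tolled the period for 327 days, extending the deadline to 18 January 2011.
The period was tolled for 196 days by the defendant's absence from the jurisdiction (22 July 2010 to 3 February 2011), pushing the deadline to 2 August 2011.
Because the written tolling agreement ran from 20 March 2011 to 7 September 2011, the deadline is extended by 171 days to 20 January 2012.
The other events in the timeline have no effect on the limitation period under the stated rules.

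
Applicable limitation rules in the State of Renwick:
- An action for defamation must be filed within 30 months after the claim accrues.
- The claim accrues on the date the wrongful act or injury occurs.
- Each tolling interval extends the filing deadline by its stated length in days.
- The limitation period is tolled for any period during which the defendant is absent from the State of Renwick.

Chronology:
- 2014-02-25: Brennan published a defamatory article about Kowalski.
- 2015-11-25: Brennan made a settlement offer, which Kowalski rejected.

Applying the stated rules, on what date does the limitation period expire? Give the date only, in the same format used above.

The claim accrued on 2014-02-25, the date of the act.
Adding the 30 months base period to 2014-02-25 gives a deadline of 2016-08-25, before any tolling.
None of the other events listed affects the running of the period under the stated rules.

2016-08-25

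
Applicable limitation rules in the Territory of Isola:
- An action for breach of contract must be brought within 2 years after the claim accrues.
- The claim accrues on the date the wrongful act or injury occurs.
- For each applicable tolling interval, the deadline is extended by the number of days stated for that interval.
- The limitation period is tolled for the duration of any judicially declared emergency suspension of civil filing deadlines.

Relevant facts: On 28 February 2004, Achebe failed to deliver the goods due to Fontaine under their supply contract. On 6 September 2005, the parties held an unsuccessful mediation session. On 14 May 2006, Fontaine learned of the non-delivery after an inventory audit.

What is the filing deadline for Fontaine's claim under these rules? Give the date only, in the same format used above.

Because the rule ties accrual to occurrence, the claim accrued on 28 February 2004, not on the 14 May 2006 discovery date.
Adding the 2 years base period to 28 February 2004 gives a deadline of 28 February 2006, before any tolling.
The other events in the timeline have no effect on the limitation period under the stated rules.

28 February 2006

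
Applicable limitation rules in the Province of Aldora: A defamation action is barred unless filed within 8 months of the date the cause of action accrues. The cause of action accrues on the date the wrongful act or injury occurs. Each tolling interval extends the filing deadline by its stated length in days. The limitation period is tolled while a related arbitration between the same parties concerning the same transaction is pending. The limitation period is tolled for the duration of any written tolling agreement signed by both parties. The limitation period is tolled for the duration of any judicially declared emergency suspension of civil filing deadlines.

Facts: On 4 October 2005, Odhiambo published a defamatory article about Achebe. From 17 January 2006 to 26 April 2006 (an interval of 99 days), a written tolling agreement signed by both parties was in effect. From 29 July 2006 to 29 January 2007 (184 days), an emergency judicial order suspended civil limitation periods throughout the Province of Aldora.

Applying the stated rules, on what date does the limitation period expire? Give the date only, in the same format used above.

The cause of action accrued on 4 October 2005, the date of the act.
The untolled deadline — 8 months after 4 October 2005 — is 4 June 2006.
The written tolling agreement from 17 January 2006 to 26 April 2006 tolled the period for 99 days, extending the deadline to 11 September 2006.
The period was tolled for 184 days by the emergency suspension of filing deadlines (29 July 2006 to 29 January 2007), pushing the deadline to 14 March 2007.

14 March 2007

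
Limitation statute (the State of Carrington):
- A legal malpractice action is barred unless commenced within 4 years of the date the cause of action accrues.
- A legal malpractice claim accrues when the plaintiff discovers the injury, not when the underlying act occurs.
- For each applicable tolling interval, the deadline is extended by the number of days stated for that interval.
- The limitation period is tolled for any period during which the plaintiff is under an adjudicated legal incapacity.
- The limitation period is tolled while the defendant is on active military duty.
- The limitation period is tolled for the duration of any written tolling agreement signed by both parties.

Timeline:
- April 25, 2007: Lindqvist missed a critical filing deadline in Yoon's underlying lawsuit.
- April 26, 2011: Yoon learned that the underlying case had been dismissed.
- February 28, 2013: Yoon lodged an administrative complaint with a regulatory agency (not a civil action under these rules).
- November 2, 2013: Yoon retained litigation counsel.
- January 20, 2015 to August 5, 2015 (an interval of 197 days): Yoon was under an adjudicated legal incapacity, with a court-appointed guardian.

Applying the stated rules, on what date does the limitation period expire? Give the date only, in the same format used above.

Under the discovery rule, the claim accrued on April 26, 2011, when Yoon discovered the injury — not on the April 25, 2007 date of the underlying act.
Adding the 4 years base period to April 26, 2011 gives a deadline of April 26, 2015, before any tolling.
Because the plaintiff's legal incapacity ran from January 20, 2015 to August 5, 2015, the deadline is extended by 197 days to November 9, 2015.
None of the other events listed affects the running of the period under the stated rules.

November 9, 2015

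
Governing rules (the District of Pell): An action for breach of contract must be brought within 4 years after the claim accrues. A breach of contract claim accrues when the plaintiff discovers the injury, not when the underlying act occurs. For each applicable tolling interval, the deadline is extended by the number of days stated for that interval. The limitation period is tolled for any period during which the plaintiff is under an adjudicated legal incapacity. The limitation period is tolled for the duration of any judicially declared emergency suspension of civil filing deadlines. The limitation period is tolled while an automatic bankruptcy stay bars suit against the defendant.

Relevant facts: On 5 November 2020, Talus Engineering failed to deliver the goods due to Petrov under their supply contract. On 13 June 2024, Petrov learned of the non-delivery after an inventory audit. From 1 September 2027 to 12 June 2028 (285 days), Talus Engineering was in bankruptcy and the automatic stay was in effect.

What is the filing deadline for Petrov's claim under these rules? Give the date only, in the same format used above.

25 March 2029

Under the discovery rule, the claim accrued on 13 June 2024, when Petrov discovered the injury — not on the 5 November 2020 date of the underlying act.
The untolled deadline — 4 years after 13 June 2024 — is 13 June 2028.
Because the automatic bankruptcy stay ran from 1 September 2027 to 12 June 2028, the deadline is extended by 285 days to 25 March 2029.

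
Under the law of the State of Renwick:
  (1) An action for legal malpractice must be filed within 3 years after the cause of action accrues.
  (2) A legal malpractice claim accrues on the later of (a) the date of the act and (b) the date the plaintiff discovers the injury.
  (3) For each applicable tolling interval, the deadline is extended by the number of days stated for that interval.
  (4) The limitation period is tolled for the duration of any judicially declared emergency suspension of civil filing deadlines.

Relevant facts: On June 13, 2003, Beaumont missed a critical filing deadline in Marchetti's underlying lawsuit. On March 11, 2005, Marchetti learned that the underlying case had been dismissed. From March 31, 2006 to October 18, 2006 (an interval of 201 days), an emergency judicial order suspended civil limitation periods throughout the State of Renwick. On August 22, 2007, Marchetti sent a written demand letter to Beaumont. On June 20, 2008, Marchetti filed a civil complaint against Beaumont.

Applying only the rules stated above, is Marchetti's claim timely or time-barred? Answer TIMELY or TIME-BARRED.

TIMELY

Taking the later of the act (June 13, 2003) and discovery (March 11, 2005), the claim accrued on March 11, 2005.
Adding the 3 years base period to March 11, 2005 gives a deadline of March 11, 2008, before any tolling.
Because the emergency suspension of filing deadlines ran from March 31, 2006 to October 18, 2006, the deadline is extended by 201 days to September 28, 2008.
The other events in the timeline have no effect on the limitation period under the stated rules.
The June 20, 2008 filing precedes the September 28, 2008 deadline; the claim is timely.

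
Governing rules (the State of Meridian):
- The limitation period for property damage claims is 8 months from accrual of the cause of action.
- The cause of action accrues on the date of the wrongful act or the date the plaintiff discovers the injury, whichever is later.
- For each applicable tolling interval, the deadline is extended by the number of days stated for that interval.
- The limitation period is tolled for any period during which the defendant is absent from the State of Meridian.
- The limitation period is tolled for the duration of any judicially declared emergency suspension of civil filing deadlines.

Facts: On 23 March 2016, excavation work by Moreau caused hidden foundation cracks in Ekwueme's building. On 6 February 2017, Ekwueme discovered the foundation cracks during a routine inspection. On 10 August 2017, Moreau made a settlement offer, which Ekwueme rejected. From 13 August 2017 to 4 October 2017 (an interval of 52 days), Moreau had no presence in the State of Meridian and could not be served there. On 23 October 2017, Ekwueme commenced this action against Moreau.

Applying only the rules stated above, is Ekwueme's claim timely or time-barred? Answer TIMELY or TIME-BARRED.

TIMELY

Because discovery on 6 February 2017 post-dates the 23 March 2016 act, accrual under the later-of rule falls on 6 February 2017.
The untolled deadline — 8 months after 6 February 2017 — is 6 October 2017.
The period was tolled for 52 days by the defendant's absence from the jurisdiction (13 August 2017 to 4 October 2017), pushing the deadline to 27 November 2017.
None of the other events listed affects the running of the period under the stated rules.
The 23 October 2017 filing precedes the 27 November 2017 deadline; the claim is timely.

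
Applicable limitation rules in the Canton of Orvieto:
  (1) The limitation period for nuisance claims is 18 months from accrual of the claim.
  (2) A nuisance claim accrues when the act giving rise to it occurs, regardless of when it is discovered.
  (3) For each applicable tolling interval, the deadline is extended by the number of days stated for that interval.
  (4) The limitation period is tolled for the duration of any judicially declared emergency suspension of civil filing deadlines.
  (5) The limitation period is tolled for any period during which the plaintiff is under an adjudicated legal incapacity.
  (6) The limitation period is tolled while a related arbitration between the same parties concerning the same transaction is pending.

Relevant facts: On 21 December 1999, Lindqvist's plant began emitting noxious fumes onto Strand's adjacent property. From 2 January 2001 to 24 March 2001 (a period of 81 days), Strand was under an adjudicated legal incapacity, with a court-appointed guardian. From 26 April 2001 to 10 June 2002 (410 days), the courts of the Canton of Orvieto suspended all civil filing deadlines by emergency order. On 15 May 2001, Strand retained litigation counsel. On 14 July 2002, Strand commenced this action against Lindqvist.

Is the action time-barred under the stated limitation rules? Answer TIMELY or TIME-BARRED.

TIMELY

The limitation period began to run on 21 December 1999.
The untolled deadline — 18 months after 21 December 1999 — is 21 June 2001.
The period was tolled for 81 days by the plaintiff's legal incapacity (2 January 2001 to 24 March 2001), pushing the deadline to 10 September 2001.
The emergency suspension of filing deadlines from 26 April 2001 to 10 June 2002 tolled the period for 410 days, extending the deadline to 25 October 2002.
The other events in the timeline have no effect on the limitation period under the stated rules.
The 14 July 2002 filing precedes the 25 October 2002 deadline; the claim is timely.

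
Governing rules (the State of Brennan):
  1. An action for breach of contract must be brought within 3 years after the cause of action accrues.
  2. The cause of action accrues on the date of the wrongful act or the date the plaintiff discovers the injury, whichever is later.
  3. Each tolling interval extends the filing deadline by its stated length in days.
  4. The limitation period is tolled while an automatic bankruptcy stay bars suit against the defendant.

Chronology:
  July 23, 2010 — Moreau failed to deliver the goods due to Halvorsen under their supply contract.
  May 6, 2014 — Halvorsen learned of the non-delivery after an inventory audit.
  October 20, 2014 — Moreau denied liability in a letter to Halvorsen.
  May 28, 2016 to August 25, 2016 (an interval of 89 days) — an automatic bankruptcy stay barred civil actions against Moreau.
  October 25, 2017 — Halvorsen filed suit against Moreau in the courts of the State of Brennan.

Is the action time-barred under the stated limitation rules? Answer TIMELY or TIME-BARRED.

TIME-BARRED

The claim accrued on May 6, 2014 — the later of the July 23, 2010 act and the May 6, 2014 discovery.
3 years from May 6, 2014 is May 6, 2017.
The period was tolled for 89 days by the automatic bankruptcy stay (May 28, 2016 to August 25, 2016), pushing the deadline to August 3, 2017.
None of the other events listed affects the running of the period under the stated rules.
Halvorsen filed on October 25, 2017, after the August 3, 2017 deadline, so the action is time-barred.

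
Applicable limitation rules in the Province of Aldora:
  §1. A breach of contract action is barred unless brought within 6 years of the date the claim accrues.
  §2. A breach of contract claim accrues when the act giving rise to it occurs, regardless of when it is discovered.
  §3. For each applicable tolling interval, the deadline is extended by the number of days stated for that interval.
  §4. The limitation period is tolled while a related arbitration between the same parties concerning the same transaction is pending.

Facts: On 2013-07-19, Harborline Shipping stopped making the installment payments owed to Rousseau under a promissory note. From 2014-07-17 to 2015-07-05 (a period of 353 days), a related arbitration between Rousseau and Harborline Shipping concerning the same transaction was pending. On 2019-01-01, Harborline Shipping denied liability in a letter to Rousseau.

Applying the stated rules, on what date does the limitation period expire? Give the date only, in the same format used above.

2020-07-06

The claim accrued on 2013-07-19, when the wrongful act occurred.
6 years from 2013-07-19 is 2019-07-19.
Because the pending related arbitration ran from 2014-07-17 to 2015-07-05, the deadline is extended by 353 days to 2020-07-06.
Nothing else in the chronology tolls or restarts the period.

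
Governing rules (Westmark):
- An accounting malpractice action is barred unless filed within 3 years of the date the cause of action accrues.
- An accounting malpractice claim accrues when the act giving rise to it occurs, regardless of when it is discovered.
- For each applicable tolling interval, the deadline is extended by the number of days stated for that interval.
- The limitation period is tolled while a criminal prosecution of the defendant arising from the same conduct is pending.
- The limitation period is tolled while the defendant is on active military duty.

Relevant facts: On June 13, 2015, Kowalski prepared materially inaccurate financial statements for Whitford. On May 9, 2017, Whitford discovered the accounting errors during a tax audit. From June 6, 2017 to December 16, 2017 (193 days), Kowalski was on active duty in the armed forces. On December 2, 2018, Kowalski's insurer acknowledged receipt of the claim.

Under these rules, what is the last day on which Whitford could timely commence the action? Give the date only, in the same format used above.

Because the rule ties accrual to occurrence, the claim accrued on June 13, 2015, not on the May 9, 2017 discovery date.
The untolled deadline — 3 years after June 13, 2015 — is June 13, 2018.
The defendant's active military service from June 6, 2017 to December 16, 2017 tolled the period for 193 days, extending the deadline to December 23, 2018.
Nothing else in the chronology tolls or restarts the period.

December 23, 2018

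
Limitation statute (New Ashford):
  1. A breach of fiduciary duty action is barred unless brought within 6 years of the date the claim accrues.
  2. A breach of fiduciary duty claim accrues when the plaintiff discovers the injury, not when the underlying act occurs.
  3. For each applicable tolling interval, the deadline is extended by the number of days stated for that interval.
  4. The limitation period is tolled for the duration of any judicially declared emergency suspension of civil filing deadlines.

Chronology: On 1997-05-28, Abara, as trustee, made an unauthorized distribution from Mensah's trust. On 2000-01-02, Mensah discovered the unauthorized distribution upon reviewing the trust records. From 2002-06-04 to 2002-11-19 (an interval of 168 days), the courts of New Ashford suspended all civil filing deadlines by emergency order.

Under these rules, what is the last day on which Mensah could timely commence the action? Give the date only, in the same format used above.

Under the discovery rule, the claim accrued on 2000-01-02, when Mensah discovered the injury — not on the 1997-05-28 date of the underlying act.
6 years from 2000-01-02 is 2006-01-02.
The emergency suspension of filing deadlines from 2002-06-04 to 2002-11-19 tolled the period for 168 days, extending the deadline to 2006-06-19.

2006-06-19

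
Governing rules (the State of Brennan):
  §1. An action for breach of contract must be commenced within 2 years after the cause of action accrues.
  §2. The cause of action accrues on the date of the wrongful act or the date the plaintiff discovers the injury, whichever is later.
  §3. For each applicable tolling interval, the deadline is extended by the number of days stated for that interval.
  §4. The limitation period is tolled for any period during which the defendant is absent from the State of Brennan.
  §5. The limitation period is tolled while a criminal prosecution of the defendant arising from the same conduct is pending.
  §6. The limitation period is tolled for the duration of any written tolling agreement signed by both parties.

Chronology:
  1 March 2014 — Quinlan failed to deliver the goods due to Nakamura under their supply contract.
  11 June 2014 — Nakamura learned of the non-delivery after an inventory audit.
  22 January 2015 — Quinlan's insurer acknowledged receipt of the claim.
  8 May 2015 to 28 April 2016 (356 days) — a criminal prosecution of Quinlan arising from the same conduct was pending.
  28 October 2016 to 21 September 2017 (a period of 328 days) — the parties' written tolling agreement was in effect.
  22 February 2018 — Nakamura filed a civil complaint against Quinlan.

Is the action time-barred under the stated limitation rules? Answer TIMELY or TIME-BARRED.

TIMELY

Because discovery on 11 June 2014 post-dates the 1 March 2014 act, accrual under the later-of rule falls on 11 June 2014.
The untolled deadline — 2 years after 11 June 2014 — is 11 June 2016.
The pending criminal prosecution from 8 May 2015 to 28 April 2016 tolled the period for 356 days, extending the deadline to 2 June 2017.
Because the written tolling agreement ran from 28 October 2016 to 21 September 2017, the deadline is extended by 328 days to 26 April 2018.
Nothing else in the chronology tolls or restarts the period.
Nakamura filed on 22 February 2018, before the 26 April 2018 deadline, so the action is timely.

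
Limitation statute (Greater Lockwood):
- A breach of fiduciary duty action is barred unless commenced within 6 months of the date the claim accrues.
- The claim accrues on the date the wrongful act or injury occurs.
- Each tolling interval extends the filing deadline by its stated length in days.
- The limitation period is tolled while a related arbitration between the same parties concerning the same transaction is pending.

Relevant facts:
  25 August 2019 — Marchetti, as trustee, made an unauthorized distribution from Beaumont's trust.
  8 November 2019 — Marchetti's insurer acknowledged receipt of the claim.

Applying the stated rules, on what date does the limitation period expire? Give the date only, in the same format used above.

25 February 2020

The limitation period began to run on 25 August 2019.
Adding the 6 months base period to 25 August 2019 gives a deadline of 25 February 2020, before any tolling.
None of the other events listed affects the running of the period under the stated rules.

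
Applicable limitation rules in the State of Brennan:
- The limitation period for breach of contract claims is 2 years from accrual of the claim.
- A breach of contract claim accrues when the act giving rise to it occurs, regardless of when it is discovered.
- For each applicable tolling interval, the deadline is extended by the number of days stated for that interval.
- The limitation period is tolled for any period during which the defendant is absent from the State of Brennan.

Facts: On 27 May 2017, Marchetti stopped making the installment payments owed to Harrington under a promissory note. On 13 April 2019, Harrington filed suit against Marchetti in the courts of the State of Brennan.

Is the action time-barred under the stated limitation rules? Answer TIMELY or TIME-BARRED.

TIMELY

The claim accrued on 27 May 2017, when the wrongful act occurred.
2 years from 27 May 2017 is 27 May 2019.
Harrington filed on 13 April 2019, before the 27 May 2019 deadline, so the action is timely.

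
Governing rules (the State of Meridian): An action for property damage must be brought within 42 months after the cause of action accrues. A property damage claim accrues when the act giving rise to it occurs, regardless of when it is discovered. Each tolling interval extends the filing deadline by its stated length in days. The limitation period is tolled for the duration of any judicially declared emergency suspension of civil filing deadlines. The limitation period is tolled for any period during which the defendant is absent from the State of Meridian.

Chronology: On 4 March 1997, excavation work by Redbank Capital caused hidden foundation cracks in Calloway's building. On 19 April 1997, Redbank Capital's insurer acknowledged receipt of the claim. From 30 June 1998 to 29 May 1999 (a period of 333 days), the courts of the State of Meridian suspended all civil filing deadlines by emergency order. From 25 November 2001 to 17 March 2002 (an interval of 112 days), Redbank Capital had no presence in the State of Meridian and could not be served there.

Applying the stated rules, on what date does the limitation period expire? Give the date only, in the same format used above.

The limitation period began to run on 4 March 1997.
42 months from 4 March 1997 is 4 September 2000.
The period was tolled for 333 days by the emergency suspension of filing deadlines (30 June 1998 to 29 May 1999), pushing the deadline to 3 August 2001.
By the time the defendant's absence from the jurisdiction began on 25 November 2001, the limitation period had already expired on 3 August 2001; that interval cannot revive it.
The other events in the timeline have no effect on the limitation period under the stated rules.

3 August 2001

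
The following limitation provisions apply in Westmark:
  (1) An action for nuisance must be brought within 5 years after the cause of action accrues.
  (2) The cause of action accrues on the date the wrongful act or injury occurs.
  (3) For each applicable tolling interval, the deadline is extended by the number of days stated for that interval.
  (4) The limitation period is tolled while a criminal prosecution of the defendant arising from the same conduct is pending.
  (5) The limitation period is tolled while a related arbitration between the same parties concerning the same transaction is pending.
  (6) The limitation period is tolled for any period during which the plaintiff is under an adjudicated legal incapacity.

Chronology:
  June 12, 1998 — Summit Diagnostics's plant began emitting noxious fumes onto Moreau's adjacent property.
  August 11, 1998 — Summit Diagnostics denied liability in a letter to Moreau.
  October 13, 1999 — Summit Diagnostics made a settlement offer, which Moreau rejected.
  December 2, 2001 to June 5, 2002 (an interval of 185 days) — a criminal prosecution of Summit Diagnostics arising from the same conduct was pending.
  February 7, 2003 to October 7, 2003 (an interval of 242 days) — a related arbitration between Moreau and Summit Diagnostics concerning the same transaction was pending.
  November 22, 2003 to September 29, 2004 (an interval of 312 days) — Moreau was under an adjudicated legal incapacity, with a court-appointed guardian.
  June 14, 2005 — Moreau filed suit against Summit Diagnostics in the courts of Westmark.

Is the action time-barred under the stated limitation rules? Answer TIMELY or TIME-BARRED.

The claim accrued on June 12, 1998, when the wrongful act occurred.
Adding the 5 years base period to June 12, 1998 gives a deadline of June 12, 2003, before any tolling.
The pending criminal prosecution from December 2, 2001 to June 5, 2002 tolled the period for 185 days, extending the deadline to December 14, 2003.
The pending related arbitration from February 7, 2003 to October 7, 2003 tolled the period for 242 days, extending the deadline to August 12, 2004.
The plaintiff's legal incapacity from November 22, 2003 to September 29, 2004 tolled the period for 312 days, extending the deadline to June 20, 2005.
None of the other events listed affects the running of the period under the stated rules.
Filing on June 14, 2005 beat the June 20, 2005 deadline — the action is timely.

TIMELY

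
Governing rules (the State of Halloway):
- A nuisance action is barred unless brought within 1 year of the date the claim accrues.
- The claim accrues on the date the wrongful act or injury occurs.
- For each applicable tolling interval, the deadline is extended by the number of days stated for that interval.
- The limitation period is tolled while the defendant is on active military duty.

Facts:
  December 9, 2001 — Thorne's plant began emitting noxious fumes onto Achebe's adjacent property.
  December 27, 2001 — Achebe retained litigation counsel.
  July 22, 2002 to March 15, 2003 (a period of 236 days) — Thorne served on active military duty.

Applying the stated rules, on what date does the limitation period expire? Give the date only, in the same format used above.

The claim accrued on December 9, 2001, the date of the act.
1 year from December 9, 2001 is December 9, 2002.
The defendant's active military service from July 22, 2002 to March 15, 2003 tolled the period for 236 days, extending the deadline to August 2, 2003.
None of the other events listed affects the running of the period under the stated rules.

August 2, 2003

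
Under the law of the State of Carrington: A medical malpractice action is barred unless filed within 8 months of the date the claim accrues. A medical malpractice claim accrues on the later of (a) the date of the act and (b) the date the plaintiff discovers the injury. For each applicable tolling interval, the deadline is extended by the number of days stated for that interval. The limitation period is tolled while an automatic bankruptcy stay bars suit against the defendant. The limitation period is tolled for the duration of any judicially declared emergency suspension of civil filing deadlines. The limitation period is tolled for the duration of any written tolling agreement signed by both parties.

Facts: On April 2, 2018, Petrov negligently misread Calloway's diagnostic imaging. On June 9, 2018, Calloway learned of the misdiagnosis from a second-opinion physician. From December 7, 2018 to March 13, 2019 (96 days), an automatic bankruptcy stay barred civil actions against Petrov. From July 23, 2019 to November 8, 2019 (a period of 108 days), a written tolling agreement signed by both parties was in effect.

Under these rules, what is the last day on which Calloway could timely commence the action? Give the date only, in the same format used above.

Because discovery on June 9, 2018 post-dates the April 2, 2018 act, accrual under the later-of rule falls on June 9, 2018.
Adding the 8 months base period to June 9, 2018 gives a deadline of February 9, 2019, before any tolling.
The period was tolled for 96 days by the automatic bankruptcy stay (December 7, 2018 to March 13, 2019), pushing the deadline to May 16, 2019.
The written tolling agreement from July 23, 2019 to November 8, 2019 began after the period had already run on May 16, 2019, so it has no tolling effect.

May 16, 2019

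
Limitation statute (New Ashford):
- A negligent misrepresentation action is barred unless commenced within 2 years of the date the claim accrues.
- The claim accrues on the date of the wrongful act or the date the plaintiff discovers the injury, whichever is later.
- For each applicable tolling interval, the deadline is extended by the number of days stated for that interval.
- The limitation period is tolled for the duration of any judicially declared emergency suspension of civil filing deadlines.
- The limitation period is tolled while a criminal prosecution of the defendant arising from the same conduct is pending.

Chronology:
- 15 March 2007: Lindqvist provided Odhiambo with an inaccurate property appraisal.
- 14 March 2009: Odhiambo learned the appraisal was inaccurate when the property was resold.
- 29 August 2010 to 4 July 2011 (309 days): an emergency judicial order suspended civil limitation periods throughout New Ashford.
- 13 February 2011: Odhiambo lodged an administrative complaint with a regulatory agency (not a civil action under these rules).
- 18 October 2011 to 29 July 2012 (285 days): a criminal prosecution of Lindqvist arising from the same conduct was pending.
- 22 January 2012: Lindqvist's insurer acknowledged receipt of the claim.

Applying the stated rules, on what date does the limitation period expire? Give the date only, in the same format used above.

28 October 2012

Because discovery on 14 March 2009 post-dates the 15 March 2007 act, accrual under the later-of rule falls on 14 March 2009.
The untolled deadline — 2 years after 14 March 2009 — is 14 March 2011.
The emergency suspension of filing deadlines from 29 August 2010 to 4 July 2011 tolled the period for 309 days, extending the deadline to 17 January 2012.
The period was tolled for 285 days by the pending criminal prosecution (18 October 2011 to 29 July 2012), pushing the deadline to 28 October 2012.
Nothing else in the chronology tolls or restarts the period.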